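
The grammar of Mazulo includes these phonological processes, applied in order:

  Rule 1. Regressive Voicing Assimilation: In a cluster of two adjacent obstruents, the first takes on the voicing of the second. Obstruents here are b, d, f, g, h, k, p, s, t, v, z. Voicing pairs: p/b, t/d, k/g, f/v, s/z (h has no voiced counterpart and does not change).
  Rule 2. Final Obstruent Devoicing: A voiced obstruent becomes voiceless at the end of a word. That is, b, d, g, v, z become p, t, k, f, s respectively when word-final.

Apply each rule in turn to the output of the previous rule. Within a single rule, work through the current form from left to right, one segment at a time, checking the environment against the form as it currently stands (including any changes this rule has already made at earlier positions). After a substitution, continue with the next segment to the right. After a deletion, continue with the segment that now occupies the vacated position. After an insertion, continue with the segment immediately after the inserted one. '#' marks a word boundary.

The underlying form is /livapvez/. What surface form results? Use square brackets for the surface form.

Rule 1 Regressive Voicing Assimilation: [livapvez] → [livabvez]
Rule 2 Final Obstruent Devoicing: [livabvez] → [livabves]

[livabves]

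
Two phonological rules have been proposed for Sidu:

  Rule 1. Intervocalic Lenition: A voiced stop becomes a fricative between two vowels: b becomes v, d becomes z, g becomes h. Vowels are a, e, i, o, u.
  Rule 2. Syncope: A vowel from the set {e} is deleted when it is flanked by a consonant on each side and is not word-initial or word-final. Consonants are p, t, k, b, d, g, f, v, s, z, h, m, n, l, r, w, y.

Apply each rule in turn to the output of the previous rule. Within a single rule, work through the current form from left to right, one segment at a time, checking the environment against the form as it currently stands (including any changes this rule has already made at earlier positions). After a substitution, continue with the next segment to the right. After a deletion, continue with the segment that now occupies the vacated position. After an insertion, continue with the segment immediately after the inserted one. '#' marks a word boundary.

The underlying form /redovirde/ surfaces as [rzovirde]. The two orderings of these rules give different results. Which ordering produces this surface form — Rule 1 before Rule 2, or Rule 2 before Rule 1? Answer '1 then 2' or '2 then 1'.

Order 1 then 2:
  1 Intervocalic Lenition: [redovirde] → [rezovirde]
  2 Syncope: [rezovirde] → [rzovirde]
  result: [rzovirde]
Order 2 then 1:
  2 Syncope: [redovirde] → [rdovirde]
  1 Intervocalic Lenition: no change — [rdovirde]
  result: [rdovirde]

1 then 2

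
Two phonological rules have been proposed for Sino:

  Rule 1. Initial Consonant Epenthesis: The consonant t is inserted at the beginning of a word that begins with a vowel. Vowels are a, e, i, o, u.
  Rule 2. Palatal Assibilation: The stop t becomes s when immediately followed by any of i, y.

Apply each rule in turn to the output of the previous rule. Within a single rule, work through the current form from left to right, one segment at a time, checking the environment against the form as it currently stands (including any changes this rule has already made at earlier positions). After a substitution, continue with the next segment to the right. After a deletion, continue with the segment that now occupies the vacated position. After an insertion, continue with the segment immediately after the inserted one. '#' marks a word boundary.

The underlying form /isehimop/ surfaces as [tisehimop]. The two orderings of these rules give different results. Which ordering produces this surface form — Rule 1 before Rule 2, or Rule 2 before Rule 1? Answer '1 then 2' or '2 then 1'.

2 then 1

Order 1 then 2:
  1 Initial Consonant Epenthesis: [isehimop] → [tisehimop]
  2 Palatal Assibilation: [tisehimop] → [sisehimop]
  result: [sisehimop]
Order 2 then 1:
  2 Palatal Assibilation: no change — [isehimop]
  1 Initial Consonant Epenthesis: [isehimop] → [tisehimop]
  result: [tisehimop]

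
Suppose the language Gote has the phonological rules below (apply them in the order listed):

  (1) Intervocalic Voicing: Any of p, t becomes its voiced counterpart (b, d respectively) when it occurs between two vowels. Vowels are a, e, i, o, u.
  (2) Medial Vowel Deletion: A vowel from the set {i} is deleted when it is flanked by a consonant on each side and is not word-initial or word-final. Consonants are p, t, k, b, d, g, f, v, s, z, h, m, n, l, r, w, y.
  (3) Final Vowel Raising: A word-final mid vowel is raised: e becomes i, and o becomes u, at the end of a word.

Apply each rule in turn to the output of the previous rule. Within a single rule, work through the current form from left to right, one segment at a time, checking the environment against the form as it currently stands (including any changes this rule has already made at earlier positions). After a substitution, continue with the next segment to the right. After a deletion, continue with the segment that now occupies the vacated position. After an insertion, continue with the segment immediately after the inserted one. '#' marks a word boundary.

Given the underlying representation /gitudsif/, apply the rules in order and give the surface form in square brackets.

[gdudsf]

(1) Intervocalic Voicing: [gitudsif] → [gidudsif]
(2) Medial Vowel Deletion: [gidudsif] → [gdudsf]
(3) Final Vowel Raising: no change — [gdudsf]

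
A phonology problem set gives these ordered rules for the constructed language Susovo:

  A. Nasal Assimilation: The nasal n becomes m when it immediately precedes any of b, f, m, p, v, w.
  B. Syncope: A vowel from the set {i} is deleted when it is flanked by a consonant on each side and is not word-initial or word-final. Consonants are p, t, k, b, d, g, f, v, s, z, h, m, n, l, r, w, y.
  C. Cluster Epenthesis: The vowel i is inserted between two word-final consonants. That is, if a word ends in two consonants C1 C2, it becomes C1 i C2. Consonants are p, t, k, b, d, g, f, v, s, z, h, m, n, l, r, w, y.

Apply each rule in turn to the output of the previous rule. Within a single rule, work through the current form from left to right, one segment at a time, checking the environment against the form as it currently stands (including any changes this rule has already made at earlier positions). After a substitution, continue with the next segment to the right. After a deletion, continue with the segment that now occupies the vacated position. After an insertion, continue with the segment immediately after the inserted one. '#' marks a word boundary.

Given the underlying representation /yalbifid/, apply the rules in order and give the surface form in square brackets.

[yalbfid]

A Nasal Assimilation: no change — [yalbifid]
B Syncope: [yalbifid] → [yalbfd]
C Cluster Epenthesis: [yalbfd] → [yalbfid]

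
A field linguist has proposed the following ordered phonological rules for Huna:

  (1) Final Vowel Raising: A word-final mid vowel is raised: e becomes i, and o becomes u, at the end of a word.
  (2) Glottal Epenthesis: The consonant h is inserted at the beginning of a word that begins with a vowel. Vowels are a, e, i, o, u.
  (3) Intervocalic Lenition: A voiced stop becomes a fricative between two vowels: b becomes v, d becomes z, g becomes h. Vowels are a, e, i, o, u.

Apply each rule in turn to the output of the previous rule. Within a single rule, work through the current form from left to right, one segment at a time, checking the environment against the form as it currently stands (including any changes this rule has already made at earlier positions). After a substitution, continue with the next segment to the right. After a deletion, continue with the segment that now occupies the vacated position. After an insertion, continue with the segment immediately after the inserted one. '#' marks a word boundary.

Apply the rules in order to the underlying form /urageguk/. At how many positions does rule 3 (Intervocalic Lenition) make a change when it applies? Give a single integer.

(1) Final Vowel Raising: no change — [urageguk]
(2) Glottal Epenthesis: [urageguk] → [hurageguk]
(3) Intervocalic Lenition: [hurageguk] → [hurahehuk]
Rule 3 changed 2 position(s).

2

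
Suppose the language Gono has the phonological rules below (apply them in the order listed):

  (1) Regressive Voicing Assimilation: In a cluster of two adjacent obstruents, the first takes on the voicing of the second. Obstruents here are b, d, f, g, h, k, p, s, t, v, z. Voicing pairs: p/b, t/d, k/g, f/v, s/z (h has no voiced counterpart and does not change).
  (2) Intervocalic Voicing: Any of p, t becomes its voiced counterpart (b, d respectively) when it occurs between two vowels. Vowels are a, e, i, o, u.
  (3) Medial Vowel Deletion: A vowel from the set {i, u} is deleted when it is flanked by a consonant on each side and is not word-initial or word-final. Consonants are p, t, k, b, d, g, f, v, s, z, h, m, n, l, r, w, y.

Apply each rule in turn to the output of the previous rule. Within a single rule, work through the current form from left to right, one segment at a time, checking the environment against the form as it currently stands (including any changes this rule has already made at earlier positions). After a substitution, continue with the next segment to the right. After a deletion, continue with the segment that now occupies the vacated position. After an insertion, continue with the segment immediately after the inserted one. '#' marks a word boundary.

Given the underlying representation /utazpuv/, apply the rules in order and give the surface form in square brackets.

[udaspv]

(1) Regressive Voicing Assimilation: [utazpuv] → [utaspuv]
(2) Intervocalic Voicing: [utaspuv] → [udaspuv]
(3) Medial Vowel Deletion: [udaspuv] → [udaspv]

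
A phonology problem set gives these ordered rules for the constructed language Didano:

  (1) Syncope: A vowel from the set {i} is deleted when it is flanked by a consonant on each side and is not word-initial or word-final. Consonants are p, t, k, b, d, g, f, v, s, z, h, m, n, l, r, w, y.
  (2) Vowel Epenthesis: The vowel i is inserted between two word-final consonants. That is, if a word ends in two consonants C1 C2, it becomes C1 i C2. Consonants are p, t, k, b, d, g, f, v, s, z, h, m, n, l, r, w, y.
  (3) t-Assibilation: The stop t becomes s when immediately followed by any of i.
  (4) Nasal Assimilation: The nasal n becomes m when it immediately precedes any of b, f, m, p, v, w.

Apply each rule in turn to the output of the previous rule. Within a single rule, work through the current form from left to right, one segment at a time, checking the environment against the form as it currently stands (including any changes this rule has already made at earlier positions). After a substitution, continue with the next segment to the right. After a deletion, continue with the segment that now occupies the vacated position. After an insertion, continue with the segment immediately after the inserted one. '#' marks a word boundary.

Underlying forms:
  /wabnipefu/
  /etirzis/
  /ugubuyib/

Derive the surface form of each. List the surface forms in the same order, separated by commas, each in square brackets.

[wabmpefu], [etrzis], [ugubuyib]

/wabnipefu/:
  (1) Syncope: [wabnipefu] → [wabnpefu]
  (2) Vowel Epenthesis: no change — [wabnpefu]
  (3) t-Assibilation: no change — [wabnpefu]
  (4) Nasal Assimilation: [wabnpefu] → [wabmpefu]
/etirzis/:
  (1) Syncope: [etirzis] → [etrzs]
  (2) Vowel Epenthesis: [etrzs] → [etrzis]
  (3) t-Assibilation: no change — [etrzis]
  (4) Nasal Assimilation: no change — [etrzis]
/ugubuyib/:
  (1) Syncope: [ugubuyib] → [ugubuyb]
  (2) Vowel Epenthesis: [ugubuyb] → [ugubuyib]
  (3) t-Assibilation: no change — [ugubuyib]
  (4) Nasal Assimilation: no change — [ugubuyib]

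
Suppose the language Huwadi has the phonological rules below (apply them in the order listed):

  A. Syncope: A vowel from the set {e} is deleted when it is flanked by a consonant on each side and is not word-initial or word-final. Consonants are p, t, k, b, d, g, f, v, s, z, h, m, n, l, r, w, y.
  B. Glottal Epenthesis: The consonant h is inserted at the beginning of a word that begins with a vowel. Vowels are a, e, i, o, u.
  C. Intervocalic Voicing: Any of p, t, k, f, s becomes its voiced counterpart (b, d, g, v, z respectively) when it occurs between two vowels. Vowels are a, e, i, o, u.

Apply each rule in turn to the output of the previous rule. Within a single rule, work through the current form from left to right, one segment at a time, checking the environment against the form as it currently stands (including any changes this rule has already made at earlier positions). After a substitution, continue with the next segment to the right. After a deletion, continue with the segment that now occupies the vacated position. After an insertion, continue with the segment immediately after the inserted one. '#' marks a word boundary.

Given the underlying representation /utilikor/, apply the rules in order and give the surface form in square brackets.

A Syncope: no change — [utilikor]
B Glottal Epenthesis: [utilikor] → [hutilikor]
C Intervocalic Voicing: [hutilikor] → [hudiligor]

[hudiligor]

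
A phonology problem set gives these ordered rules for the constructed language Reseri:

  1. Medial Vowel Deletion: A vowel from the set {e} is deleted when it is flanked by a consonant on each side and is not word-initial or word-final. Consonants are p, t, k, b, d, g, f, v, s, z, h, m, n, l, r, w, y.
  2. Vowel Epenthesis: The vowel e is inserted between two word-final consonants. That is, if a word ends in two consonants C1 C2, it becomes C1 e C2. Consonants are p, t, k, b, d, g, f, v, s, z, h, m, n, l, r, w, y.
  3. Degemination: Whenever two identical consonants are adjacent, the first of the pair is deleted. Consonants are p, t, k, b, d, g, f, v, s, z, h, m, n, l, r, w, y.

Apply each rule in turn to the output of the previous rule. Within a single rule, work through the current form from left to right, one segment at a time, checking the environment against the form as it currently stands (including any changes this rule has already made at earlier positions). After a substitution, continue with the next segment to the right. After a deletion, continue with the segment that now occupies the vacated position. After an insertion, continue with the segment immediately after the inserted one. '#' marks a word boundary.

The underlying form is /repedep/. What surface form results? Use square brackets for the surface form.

1 Medial Vowel Deletion: [repedep] → [rpdp]
2 Vowel Epenthesis: [rpdp] → [rpdep]
3 Degemination: no change — [rpdep]

[rpdep]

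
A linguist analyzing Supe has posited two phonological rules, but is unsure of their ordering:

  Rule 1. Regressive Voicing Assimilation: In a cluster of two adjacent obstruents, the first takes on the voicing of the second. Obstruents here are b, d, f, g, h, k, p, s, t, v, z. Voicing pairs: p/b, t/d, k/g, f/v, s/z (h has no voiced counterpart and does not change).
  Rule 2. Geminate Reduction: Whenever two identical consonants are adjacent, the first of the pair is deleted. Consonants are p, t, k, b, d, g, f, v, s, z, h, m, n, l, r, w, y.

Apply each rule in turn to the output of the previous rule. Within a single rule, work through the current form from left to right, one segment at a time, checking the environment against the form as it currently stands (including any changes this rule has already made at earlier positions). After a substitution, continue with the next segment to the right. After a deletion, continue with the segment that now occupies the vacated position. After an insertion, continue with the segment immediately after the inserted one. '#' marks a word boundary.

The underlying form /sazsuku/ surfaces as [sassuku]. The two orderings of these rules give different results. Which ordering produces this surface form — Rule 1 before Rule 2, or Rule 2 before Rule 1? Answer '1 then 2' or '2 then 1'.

2 then 1

Order 1 then 2:
  1 Regressive Voicing Assimilation: [sazsuku] → [sassuku]
  2 Geminate Reduction: [sassuku] → [sasuku]
  result: [sasuku]
Order 2 then 1:
  2 Geminate Reduction: no change — [sazsuku]
  1 Regressive Voicing Assimilation: [sazsuku] → [sassuku]
  result: [sassuku]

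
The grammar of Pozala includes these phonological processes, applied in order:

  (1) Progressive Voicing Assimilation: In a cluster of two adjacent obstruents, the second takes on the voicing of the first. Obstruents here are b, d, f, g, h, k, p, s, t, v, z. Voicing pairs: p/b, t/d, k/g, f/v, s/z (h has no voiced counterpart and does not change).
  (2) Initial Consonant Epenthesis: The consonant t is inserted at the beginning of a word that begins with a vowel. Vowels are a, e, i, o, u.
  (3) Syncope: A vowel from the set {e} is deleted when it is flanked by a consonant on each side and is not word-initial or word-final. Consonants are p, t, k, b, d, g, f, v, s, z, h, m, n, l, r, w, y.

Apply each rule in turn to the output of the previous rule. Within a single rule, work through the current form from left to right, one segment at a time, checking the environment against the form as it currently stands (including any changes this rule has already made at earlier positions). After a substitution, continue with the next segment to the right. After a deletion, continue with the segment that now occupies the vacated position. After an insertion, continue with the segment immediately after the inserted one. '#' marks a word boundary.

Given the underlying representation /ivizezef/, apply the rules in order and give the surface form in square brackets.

(1) Progressive Voicing Assimilation: no change — [ivizezef]
(2) Initial Consonant Epenthesis: [ivizezef] → [tivizezef]
(3) Syncope: [tivizezef] → [tivizzf]

[tivizzf]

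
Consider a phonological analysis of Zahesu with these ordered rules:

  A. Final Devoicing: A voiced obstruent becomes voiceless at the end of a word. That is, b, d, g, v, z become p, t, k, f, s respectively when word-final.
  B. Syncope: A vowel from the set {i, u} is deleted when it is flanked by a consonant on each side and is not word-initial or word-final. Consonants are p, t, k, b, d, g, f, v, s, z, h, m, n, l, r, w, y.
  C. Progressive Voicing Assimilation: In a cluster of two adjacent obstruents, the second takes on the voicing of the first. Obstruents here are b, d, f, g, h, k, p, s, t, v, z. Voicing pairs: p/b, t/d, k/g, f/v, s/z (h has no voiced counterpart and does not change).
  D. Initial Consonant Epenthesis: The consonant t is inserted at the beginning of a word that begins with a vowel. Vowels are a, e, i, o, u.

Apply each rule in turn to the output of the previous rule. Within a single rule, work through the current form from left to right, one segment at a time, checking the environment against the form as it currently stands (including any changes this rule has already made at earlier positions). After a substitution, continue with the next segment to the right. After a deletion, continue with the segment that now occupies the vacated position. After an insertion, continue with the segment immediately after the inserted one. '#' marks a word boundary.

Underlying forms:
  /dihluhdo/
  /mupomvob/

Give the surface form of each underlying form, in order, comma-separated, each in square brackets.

/dihluhdo/:
  A Final Devoicing: no change — [dihluhdo]
  B Syncope: [dihluhdo] → [dhlhdo]
  C Progressive Voicing Assimilation: [dhlhdo] → [dhlhto]
  D Initial Consonant Epenthesis: no change — [dhlhto]
/mupomvob/:
  A Final Devoicing: [mupomvob] → [mupomvop]
  B Syncope: [mupomvop] → [mpomvop]
  C Progressive Voicing Assimilation: no change — [mpomvop]
  D Initial Consonant Epenthesis: no change — [mpomvop]

[dhlhto], [mpomvop]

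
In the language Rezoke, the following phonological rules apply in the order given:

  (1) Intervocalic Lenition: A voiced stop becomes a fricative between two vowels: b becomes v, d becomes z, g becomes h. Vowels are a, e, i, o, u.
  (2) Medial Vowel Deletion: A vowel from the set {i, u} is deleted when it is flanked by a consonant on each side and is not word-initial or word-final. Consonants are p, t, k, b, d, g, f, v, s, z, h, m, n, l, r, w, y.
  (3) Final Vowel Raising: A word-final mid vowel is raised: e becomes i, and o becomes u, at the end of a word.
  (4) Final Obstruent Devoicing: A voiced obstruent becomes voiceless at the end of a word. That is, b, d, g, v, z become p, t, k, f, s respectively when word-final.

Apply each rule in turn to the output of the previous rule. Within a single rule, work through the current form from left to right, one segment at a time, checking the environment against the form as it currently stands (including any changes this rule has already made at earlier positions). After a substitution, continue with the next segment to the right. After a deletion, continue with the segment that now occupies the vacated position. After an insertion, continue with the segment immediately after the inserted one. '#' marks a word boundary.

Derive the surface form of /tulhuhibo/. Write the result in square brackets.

(1) Intervocalic Lenition: [tulhuhibo] → [tulhuhivo]
(2) Medial Vowel Deletion: [tulhuhivo] → [tlhhvo]
(3) Final Vowel Raising: [tlhhvo] → [tlhhvu]
(4) Final Obstruent Devoicing: no change — [tlhhvu]

[tlhhvu]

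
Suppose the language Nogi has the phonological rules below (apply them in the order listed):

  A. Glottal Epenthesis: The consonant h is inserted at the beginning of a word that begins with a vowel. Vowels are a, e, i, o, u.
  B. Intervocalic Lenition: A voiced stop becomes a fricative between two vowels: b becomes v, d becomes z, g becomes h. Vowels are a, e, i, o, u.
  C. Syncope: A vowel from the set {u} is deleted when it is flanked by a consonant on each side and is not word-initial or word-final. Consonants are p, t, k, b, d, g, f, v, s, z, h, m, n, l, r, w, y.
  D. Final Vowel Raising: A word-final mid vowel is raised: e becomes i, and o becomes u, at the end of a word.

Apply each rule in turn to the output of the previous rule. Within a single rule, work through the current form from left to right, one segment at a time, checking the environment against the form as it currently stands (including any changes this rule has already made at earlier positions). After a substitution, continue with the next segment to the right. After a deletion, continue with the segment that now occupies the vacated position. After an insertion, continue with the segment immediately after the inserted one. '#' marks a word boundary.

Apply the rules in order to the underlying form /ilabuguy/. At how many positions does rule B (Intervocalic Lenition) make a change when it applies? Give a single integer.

A Glottal Epenthesis: [ilabuguy] → [hilabuguy]
B Intervocalic Lenition: [hilabuguy] → [hilavuhuy]
C Syncope: [hilavuhuy] → [hilavhy]
D Final Vowel Raising: no change — [hilavhy]
Rule B changed 2 position(s).

2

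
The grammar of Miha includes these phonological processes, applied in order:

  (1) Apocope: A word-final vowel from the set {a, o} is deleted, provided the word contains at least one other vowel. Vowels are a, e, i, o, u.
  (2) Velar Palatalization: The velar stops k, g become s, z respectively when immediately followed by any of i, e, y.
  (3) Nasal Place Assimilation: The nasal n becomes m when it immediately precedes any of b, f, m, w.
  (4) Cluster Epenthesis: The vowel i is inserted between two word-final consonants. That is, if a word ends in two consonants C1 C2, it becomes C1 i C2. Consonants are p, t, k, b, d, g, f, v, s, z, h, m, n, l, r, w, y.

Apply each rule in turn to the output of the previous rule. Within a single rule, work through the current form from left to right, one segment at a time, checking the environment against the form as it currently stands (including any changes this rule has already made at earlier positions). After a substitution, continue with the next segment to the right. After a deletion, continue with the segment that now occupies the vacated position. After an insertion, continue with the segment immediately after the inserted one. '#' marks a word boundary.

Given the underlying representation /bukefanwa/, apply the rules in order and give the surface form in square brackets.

(1) Apocope: [bukefanwa] → [bukefanw]
(2) Velar Palatalization: [bukefanw] → [busefanw]
(3) Nasal Place Assimilation: [busefanw] → [busefamw]
(4) Cluster Epenthesis: [busefamw] → [busefamiw]

[busefamiw]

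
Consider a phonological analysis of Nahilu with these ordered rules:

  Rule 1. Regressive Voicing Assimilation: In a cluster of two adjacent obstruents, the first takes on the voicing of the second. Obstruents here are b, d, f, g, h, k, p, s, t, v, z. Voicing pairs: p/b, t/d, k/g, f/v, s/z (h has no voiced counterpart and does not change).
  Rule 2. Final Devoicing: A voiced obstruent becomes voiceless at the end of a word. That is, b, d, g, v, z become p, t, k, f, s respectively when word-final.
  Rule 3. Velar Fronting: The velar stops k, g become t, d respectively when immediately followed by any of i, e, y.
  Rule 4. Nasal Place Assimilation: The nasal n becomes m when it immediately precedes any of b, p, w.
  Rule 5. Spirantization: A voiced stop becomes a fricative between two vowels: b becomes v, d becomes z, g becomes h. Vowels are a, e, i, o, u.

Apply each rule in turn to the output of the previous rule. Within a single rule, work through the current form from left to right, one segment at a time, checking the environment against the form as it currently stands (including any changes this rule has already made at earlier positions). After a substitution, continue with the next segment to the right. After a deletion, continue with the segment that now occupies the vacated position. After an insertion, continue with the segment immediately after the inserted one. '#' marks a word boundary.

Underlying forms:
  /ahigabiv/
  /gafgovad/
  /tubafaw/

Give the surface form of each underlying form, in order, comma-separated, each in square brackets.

/ahigabiv/:
  Rule 1 Regressive Voicing Assimilation: no change — [ahigabiv]
  Rule 2 Final Devoicing: [ahigabiv] → [ahigabif]
  Rule 3 Velar Fronting: no change — [ahigabif]
  Rule 4 Nasal Place Assimilation: no change — [ahigabif]
  Rule 5 Spirantization: [ahigabif] → [ahihavif]
/gafgovad/:
  Rule 1 Regressive Voicing Assimilation: [gafgovad] → [gavgovad]
  Rule 2 Final Devoicing: [gavgovad] → [gavgovat]
  Rule 3 Velar Fronting: no change — [gavgovat]
  Rule 4 Nasal Place Assimilation: no change — [gavgovat]
  Rule 5 Spirantization: no change — [gavgovat]
/tubafaw/:
  Rule 1 Regressive Voicing Assimilation: no change — [tubafaw]
  Rule 2 Final Devoicing: no change — [tubafaw]
  Rule 3 Velar Fronting: no change — [tubafaw]
  Rule 4 Nasal Place Assimilation: no change — [tubafaw]
  Rule 5 Spirantization: [tubafaw] → [tuvafaw]

[ahihavif], [gavgovat], [tuvafaw]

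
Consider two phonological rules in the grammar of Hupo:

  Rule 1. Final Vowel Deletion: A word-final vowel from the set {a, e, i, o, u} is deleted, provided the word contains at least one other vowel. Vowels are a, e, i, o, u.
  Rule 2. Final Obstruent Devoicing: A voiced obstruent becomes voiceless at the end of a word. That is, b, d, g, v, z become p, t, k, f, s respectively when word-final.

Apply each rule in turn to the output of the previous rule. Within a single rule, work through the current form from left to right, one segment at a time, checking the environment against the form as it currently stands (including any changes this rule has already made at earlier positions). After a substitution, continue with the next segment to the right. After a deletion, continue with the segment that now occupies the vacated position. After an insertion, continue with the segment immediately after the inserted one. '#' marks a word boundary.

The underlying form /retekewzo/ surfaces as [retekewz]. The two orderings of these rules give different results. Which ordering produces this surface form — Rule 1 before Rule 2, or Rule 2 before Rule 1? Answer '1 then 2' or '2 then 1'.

2 then 1

Order 1 then 2:
  1 Final Vowel Deletion: [retekewzo] → [retekewz]
  2 Final Obstruent Devoicing: [retekewz] → [retekews]
  result: [retekews]
Order 2 then 1:
  2 Final Obstruent Devoicing: no change — [retekewzo]
  1 Final Vowel Deletion: [retekewzo] → [retekewz]
  result: [retekewz]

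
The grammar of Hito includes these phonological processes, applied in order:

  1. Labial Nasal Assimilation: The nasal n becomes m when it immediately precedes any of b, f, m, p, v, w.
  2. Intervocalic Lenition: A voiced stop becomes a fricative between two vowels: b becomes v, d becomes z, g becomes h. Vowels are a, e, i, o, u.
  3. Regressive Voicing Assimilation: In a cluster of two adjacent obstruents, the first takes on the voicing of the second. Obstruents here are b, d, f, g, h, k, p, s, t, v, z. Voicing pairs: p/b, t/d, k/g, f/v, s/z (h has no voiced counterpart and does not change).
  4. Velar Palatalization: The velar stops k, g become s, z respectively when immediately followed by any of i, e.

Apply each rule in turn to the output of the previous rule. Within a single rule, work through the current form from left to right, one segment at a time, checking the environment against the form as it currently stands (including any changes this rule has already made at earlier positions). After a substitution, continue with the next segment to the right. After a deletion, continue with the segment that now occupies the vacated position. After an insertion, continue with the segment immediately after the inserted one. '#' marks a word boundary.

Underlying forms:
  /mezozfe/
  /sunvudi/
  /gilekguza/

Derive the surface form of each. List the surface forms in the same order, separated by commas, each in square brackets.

[mezosfe], [sumvuzi], [zilegguza]

/mezozfe/:
  1 Labial Nasal Assimilation: no change — [mezozfe]
  2 Intervocalic Lenition: no change — [mezozfe]
  3 Regressive Voicing Assimilation: [mezozfe] → [mezosfe]
  4 Velar Palatalization: no change — [mezosfe]
/sunvudi/:
  1 Labial Nasal Assimilation: [sunvudi] → [sumvudi]
  2 Intervocalic Lenition: [sumvudi] → [sumvuzi]
  3 Regressive Voicing Assimilation: no change — [sumvuzi]
  4 Velar Palatalization: no change — [sumvuzi]
/gilekguza/:
  1 Labial Nasal Assimilation: no change — [gilekguza]
  2 Intervocalic Lenition: no change — [gilekguza]
  3 Regressive Voicing Assimilation: [gilekguza] → [gilegguza]
  4 Velar Palatalization: [gilegguza] → [zilegguza]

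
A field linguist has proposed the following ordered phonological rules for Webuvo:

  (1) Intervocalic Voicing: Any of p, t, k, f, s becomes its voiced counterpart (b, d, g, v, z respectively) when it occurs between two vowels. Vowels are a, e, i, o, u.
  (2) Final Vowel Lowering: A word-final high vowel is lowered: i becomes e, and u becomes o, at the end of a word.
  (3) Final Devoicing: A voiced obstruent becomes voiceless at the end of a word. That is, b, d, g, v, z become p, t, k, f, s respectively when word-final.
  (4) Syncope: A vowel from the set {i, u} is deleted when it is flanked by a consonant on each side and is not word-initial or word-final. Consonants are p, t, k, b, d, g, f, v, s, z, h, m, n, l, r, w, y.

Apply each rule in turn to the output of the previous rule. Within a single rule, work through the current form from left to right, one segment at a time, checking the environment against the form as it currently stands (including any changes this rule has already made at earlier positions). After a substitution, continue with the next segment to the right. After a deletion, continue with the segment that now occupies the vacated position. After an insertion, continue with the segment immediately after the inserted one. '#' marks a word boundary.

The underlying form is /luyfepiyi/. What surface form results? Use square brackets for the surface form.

(1) Intervocalic Voicing: [luyfepiyi] → [luyfebiyi]
(2) Final Vowel Lowering: [luyfebiyi] → [luyfebiye]
(3) Final Devoicing: no change — [luyfebiye]
(4) Syncope: [luyfebiye] → [lyfebye]

[lyfebye]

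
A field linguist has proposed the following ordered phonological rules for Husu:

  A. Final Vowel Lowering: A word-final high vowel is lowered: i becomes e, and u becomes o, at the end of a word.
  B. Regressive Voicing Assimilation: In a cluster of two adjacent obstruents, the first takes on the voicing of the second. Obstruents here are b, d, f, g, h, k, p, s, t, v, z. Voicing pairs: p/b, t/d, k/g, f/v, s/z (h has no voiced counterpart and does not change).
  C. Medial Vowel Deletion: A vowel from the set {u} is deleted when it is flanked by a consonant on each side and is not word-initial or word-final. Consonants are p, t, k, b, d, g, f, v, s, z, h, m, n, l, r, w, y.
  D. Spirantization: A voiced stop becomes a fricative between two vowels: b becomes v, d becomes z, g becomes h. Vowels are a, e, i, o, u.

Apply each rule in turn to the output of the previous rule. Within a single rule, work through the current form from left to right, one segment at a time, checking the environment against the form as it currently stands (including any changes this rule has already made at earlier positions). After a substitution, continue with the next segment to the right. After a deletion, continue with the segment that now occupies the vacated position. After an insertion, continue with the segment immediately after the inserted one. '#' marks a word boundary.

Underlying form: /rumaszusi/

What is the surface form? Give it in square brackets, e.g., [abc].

A Final Vowel Lowering: [rumaszusi] → [rumaszuse]
B Regressive Voicing Assimilation: [rumaszuse] → [rumazzuse]
C Medial Vowel Deletion: [rumazzuse] → [rmazzse]
D Spirantization: no change — [rmazzse]

[rmazzse]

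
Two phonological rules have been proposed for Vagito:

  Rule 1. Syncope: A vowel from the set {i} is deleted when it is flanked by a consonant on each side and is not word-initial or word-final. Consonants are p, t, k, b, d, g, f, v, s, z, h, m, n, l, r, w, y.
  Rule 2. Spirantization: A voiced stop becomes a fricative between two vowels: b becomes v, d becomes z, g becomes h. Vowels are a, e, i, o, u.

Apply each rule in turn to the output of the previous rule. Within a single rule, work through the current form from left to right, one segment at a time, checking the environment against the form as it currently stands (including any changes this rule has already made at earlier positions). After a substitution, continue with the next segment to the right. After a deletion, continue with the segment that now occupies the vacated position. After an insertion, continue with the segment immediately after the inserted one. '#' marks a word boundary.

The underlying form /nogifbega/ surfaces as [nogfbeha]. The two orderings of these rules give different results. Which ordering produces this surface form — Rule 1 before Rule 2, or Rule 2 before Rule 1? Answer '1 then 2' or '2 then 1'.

1 then 2

Order 1 then 2:
  1 Syncope: [nogifbega] → [nogfbega]
  2 Spirantization: [nogfbega] → [nogfbeha]
  result: [nogfbeha]
Order 2 then 1:
  2 Spirantization: [nogifbega] → [nohifbeha]
  1 Syncope: [nohifbeha] → [nohfbeha]
  result: [nohfbeha]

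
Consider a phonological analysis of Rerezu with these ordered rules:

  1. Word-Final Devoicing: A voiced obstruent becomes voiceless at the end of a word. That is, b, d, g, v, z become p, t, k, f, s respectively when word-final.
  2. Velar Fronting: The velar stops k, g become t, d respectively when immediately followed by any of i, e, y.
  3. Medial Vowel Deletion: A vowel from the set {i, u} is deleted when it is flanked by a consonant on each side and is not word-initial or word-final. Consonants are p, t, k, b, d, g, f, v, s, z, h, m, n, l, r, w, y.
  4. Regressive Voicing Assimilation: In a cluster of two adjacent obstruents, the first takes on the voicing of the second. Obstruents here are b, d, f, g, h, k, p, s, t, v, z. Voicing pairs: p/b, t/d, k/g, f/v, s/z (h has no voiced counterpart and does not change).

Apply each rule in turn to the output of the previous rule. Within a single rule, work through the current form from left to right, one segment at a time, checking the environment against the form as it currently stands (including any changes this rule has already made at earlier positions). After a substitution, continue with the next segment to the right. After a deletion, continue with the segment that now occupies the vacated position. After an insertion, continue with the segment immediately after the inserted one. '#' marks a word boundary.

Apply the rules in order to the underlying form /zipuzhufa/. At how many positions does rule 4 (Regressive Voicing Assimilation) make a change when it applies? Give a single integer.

1 Word-Final Devoicing: no change — [zipuzhufa]
2 Velar Fronting: no change — [zipuzhufa]
3 Medial Vowel Deletion: [zipuzhufa] → [zpzhfa]
4 Regressive Voicing Assimilation: [zpzhfa] → [sbshfa]
Rule 4 changed 3 position(s).

3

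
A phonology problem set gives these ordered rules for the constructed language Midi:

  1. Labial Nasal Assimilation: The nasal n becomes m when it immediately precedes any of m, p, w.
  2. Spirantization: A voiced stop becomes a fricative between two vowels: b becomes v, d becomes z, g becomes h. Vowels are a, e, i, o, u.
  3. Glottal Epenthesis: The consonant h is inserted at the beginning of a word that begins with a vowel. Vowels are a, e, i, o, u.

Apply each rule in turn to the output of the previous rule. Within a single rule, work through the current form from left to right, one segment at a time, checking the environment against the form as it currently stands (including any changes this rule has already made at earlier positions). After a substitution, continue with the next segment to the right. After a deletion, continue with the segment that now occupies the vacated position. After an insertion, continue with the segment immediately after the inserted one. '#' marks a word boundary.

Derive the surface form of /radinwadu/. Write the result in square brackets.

1 Labial Nasal Assimilation: [radinwadu] → [radimwadu]
2 Spirantization: [radimwadu] → [razimwazu]
3 Glottal Epenthesis: no change — [razimwazu]

[razimwazu]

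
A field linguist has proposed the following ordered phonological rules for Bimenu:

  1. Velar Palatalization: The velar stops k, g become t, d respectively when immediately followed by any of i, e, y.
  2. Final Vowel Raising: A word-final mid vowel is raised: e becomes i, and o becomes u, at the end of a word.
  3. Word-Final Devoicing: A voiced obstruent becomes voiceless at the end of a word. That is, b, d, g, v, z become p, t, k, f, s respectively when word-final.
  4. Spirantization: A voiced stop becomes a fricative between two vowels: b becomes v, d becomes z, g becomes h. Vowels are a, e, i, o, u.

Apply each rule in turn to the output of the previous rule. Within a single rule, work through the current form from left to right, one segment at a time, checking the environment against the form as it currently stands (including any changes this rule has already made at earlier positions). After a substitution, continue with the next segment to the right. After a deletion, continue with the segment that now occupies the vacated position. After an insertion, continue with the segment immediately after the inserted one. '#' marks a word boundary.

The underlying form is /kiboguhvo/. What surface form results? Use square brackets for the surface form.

1 Velar Palatalization: [kiboguhvo] → [tiboguhvo]
2 Final Vowel Raising: [tiboguhvo] → [tiboguhvu]
3 Word-Final Devoicing: no change — [tiboguhvu]
4 Spirantization: [tiboguhvu] → [tivohuhvu]

[tivohuhvu]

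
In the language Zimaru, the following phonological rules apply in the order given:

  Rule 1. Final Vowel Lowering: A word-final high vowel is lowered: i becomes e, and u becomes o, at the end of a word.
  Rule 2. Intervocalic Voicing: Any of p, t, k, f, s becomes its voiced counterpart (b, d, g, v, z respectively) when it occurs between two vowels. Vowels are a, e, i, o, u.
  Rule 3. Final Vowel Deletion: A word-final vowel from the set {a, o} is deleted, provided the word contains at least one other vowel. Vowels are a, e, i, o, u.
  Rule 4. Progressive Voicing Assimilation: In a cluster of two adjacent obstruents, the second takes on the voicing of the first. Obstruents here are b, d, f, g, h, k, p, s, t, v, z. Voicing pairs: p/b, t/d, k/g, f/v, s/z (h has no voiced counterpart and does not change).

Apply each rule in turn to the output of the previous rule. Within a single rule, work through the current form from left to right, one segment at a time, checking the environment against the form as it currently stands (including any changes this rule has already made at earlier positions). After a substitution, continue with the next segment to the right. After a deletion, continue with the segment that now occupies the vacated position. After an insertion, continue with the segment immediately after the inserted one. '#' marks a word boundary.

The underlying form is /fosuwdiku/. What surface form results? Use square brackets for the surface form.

Rule 1 Final Vowel Lowering: [fosuwdiku] → [fosuwdiko]
Rule 2 Intervocalic Voicing: [fosuwdiko] → [fozuwdigo]
Rule 3 Final Vowel Deletion: [fozuwdigo] → [fozuwdig]
Rule 4 Progressive Voicing Assimilation: no change — [fozuwdig]

[fozuwdig]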